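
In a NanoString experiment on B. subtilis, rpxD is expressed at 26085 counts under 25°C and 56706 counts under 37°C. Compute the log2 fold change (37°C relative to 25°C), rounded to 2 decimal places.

Fold change = 56706 / 26085 = 2.1739
log2(2.1739) = 1.120

1.12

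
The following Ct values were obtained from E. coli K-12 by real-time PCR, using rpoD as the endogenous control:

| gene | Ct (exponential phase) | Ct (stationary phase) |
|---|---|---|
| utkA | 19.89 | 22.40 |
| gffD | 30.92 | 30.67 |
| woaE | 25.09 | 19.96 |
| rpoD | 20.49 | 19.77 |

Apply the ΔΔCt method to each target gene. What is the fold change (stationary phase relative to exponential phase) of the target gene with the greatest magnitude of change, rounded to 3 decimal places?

21.259

utkA: ΔΔCt = (22.40−19.77) − (19.89−20.49) = 2.63 − (-0.60) = 3.23; fold change = 2^-3.23 = 0.107
gffD: ΔΔCt = (30.67−19.77) − (30.92−20.49) = 10.90 − 10.43 = 0.47; fold change = 2^-0.47 = 0.722
woaE: ΔΔCt = (19.96−19.77) − (25.09−20.49) = 0.19 − 4.60 = -4.41; fold change = 2^4.41 = 21.259
woaE has the largest |ΔΔCt| = 4.41.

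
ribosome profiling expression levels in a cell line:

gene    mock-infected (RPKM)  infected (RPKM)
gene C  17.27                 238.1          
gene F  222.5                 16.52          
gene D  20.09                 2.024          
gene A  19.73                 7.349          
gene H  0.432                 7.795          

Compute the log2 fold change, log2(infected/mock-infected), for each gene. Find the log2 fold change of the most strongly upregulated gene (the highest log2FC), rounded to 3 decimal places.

log2(238.1/17.27) = 3.785  (gene C)
log2(16.52/222.5) = -3.752  (gene F)
log2(2.024/20.09) = -3.311  (gene D)
log2(7.349/19.73) = -1.425  (gene A)
log2(7.795/0.432) = 4.173  (gene H)
gene H is most strongly upregulated.

4.173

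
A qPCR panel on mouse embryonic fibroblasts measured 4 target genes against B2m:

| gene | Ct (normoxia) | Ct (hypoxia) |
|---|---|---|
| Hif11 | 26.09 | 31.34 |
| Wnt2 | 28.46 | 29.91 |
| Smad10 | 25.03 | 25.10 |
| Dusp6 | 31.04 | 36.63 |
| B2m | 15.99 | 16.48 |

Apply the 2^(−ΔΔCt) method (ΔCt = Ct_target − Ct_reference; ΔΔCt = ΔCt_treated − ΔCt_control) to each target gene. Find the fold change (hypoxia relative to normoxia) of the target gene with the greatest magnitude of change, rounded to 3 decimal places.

Hif11: ΔΔCt = (31.34−16.48) − (26.09−15.99) = 14.86 − 10.10 = 4.76; fold change = 2^-4.76 = 0.037
Wnt2: ΔΔCt = (29.91−16.48) − (28.46−15.99) = 13.43 − 12.47 = 0.96; fold change = 2^-0.96 = 0.514
Smad10: ΔΔCt = (25.10−16.48) − (25.03−15.99) = 8.62 − 9.04 = -0.42; fold change = 2^0.42 = 1.338
Dusp6: ΔΔCt = (36.63−16.48) − (31.04−15.99) = 20.15 − 15.05 = 5.10; fold change = 2^-5.10 = 0.029
Dusp6 has the largest |ΔΔCt| = 5.10.

0.029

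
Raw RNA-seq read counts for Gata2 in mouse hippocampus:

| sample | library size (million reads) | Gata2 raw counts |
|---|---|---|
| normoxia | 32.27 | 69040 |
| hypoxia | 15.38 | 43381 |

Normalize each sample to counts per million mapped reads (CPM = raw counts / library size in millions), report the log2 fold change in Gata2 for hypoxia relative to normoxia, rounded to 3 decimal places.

CPM(normoxia) = 69040 / 32.27 = 2139.4484
CPM(hypoxia) = 43381 / 15.38 = 2820.6112
Fold change = 2820.6112 / 2139.4484 = 1.31838
log2(1.31838) = 0.3988

0.399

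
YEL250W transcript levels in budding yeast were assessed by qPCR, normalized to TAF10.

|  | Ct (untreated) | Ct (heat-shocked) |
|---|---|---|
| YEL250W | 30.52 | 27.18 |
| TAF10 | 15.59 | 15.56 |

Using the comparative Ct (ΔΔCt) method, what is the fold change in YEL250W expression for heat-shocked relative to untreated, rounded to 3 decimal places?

ΔCt(untreated) = 30.520 − 15.590 = 14.930
ΔCt(heat-shocked) = 27.180 − 15.560 = 11.620
ΔΔCt = 11.620 − 14.930 = -3.310
Fold change = 2^(−(-3.310)) = 2^3.310 = 9.9177

9.918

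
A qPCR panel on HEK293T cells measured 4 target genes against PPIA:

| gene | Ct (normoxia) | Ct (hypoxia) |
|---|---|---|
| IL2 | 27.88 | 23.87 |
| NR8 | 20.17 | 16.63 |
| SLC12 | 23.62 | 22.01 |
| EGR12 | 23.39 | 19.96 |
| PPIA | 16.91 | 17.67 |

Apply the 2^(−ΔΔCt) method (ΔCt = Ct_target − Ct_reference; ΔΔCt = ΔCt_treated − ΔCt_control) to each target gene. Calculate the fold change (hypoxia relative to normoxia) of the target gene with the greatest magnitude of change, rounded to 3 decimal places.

IL2: ΔΔCt = (23.87−17.67) − (27.88−16.91) = 6.20 − 10.97 = -4.77; fold change = 2^4.77 = 27.284
NR8: ΔΔCt = (16.63−17.67) − (20.17−16.91) = -1.04 − 3.26 = -4.30; fold change = 2^4.30 = 19.698
SLC12: ΔΔCt = (22.01−17.67) − (23.62−16.91) = 4.34 − 6.71 = -2.37; fold change = 2^2.37 = 5.169
EGR12: ΔΔCt = (19.96−17.67) − (23.39−16.91) = 2.29 − 6.48 = -4.19; fold change = 2^4.19 = 18.252
IL2 has the largest |ΔΔCt| = 4.77.

27.284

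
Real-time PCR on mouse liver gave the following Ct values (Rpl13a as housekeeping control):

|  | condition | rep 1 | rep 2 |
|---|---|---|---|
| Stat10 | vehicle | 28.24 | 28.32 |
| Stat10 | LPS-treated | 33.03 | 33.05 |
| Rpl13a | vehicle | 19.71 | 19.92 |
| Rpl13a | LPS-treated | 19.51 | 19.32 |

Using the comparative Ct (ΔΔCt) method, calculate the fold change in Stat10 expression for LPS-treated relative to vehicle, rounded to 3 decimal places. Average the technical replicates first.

Mean Ct: Stat10 vehicle 28.280; Stat10 LPS-treated 33.040; Rpl13a vehicle 19.815; Rpl13a LPS-treated 19.415
ΔCt(vehicle) = 28.280 − 19.815 = 8.465
ΔCt(LPS-treated) = 33.040 − 19.415 = 13.625
ΔΔCt = 13.625 − 8.465 = 5.160
Fold change = 2^(−5.160) = 0.0280

0.028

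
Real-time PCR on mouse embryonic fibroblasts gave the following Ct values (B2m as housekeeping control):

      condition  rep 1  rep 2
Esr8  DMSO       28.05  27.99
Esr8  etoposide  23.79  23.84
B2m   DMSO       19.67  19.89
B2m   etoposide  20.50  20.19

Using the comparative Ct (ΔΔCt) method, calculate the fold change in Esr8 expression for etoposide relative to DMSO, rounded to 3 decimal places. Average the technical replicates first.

27.284

Mean Ct: Esr8 DMSO 28.020; Esr8 etoposide 23.815; B2m DMSO 19.780; B2m etoposide 20.345
ΔCt(DMSO) = 28.020 − 19.780 = 8.240
ΔCt(etoposide) = 23.815 − 20.345 = 3.470
ΔΔCt = 3.470 − 8.240 = -4.770
Fold change = 2^(−(-4.770)) = 2^4.770 = 27.2843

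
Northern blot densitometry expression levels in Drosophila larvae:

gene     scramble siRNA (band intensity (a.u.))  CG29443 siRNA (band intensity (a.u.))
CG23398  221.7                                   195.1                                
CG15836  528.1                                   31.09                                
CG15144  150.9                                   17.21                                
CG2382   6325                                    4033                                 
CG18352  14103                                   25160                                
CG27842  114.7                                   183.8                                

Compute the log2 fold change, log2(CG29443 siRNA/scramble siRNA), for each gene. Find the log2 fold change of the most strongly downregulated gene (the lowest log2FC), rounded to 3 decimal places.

-4.086

log2(195.1/221.7) = -0.184  (CG23398)
log2(31.09/528.1) = -4.086  (CG15836)
log2(17.21/150.9) = -3.132  (CG15144)
log2(4033/6325) = -0.649  (CG2382)
log2(25160/14103) = 0.835  (CG18352)
log2(183.8/114.7) = 0.680  (CG27842)
CG15836 is most strongly downregulated.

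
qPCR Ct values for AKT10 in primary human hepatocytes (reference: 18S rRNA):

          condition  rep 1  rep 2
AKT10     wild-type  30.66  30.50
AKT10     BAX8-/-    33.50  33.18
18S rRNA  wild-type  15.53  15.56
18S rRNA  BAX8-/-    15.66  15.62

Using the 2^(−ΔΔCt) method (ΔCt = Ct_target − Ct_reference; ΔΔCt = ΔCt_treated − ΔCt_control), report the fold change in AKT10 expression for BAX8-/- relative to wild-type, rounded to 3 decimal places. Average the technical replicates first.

Mean Ct: AKT10 wild-type 30.580; AKT10 BAX8-/- 33.340; 18S rRNA wild-type 15.545; 18S rRNA BAX8-/- 15.640
ΔCt(wild-type) = 30.580 − 15.545 = 15.035
ΔCt(BAX8-/-) = 33.340 − 15.640 = 17.700
ΔΔCt = 17.700 − 15.035 = 2.665
Fold change = 2^(−2.665) = 0.1577

0.158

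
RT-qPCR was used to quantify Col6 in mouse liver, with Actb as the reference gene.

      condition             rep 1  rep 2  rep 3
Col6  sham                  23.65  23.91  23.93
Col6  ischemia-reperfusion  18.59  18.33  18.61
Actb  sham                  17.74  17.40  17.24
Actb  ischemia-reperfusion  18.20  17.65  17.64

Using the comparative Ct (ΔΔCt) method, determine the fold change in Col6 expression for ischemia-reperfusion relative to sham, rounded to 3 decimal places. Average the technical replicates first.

51.625

Mean Ct: Col6 sham 23.830; Col6 ischemia-reperfusion 18.510; Actb sham 17.460; Actb ischemia-reperfusion 17.830
ΔCt(sham) = 23.830 − 17.460 = 6.370
ΔCt(ischemia-reperfusion) = 18.510 − 17.830 = 0.680
ΔΔCt = 0.680 − 6.370 = -5.690
Fold change = 2^(−(-5.690)) = 2^5.690 = 51.6251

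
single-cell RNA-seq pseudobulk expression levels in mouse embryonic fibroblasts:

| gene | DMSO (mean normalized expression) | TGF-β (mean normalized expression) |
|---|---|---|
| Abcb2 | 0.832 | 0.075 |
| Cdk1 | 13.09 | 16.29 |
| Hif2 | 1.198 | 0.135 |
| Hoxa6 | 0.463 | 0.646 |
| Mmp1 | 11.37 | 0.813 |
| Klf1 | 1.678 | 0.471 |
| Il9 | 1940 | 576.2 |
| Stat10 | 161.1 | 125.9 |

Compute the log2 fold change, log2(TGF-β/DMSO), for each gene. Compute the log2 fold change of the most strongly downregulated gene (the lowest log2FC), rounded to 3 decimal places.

log2(0.075/0.832) = -3.472  (Abcb2)
log2(16.29/13.09) = 0.316  (Cdk1)
log2(0.135/1.198) = -3.150  (Hif2)
log2(0.646/0.463) = 0.481  (Hoxa6)
log2(0.813/11.37) = -3.806  (Mmp1)
log2(0.471/1.678) = -1.833  (Klf1)
log2(576.2/1940) = -1.751  (Il9)
log2(125.9/161.1) = -0.356  (Stat10)
Mmp1 is most strongly downregulated.

-3.806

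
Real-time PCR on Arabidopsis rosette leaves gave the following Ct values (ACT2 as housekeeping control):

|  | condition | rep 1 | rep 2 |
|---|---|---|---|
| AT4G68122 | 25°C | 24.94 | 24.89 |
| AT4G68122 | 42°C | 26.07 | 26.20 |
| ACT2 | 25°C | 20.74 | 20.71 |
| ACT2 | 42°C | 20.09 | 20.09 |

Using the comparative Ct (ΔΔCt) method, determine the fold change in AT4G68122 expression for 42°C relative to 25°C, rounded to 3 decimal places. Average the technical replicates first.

Mean Ct: AT4G68122 25°C 24.915; AT4G68122 42°C 26.135; ACT2 25°C 20.725; ACT2 42°C 20.090
ΔCt(25°C) = 24.915 − 20.725 = 4.190
ΔCt(42°C) = 26.135 − 20.090 = 6.045
ΔΔCt = 6.045 − 4.190 = 1.855
Fold change = 2^(−1.855) = 0.2764

0.276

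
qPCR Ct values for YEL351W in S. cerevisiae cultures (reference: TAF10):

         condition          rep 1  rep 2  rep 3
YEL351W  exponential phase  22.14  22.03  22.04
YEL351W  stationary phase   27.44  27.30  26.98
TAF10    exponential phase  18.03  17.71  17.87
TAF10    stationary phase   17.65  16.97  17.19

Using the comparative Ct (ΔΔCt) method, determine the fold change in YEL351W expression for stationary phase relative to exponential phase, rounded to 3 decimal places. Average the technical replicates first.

Mean Ct: YEL351W exponential phase 22.070; YEL351W stationary phase 27.240; TAF10 exponential phase 17.870; TAF10 stationary phase 17.270
ΔCt(exponential phase) = 22.070 − 17.870 = 4.200
ΔCt(stationary phase) = 27.240 − 17.270 = 9.970
ΔΔCt = 9.970 − 4.200 = 5.770
Fold change = 2^(−5.770) = 0.0183

0.018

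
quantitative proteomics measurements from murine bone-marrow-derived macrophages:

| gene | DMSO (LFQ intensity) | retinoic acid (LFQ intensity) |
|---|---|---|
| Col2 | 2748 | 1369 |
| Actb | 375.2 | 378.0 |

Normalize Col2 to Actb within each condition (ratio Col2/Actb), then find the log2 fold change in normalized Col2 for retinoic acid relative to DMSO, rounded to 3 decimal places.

Col2/Actb (DMSO) = 2748 / 375.2 = 7.3241
Col2/Actb (retinoic acid) = 1369 / 378.0 = 3.6217
Fold change = 3.6217 / 7.3241 = 0.4945
log2(0.4945) = -1.0160

-1.016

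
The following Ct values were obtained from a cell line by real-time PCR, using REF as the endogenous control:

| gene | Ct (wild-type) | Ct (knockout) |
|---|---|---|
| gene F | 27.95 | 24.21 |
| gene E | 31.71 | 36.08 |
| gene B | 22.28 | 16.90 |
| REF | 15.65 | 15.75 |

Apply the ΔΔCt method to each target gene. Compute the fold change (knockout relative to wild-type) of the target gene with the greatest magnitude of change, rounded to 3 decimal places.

gene F: ΔΔCt = (24.21−15.75) − (27.95−15.65) = 8.46 − 12.30 = -3.84; fold change = 2^3.84 = 14.320
gene E: ΔΔCt = (36.08−15.75) − (31.71−15.65) = 20.33 − 16.06 = 4.27; fold change = 2^-4.27 = 0.052
gene B: ΔΔCt = (16.90−15.75) − (22.28−15.65) = 1.15 − 6.63 = -5.48; fold change = 2^5.48 = 44.632
gene B has the largest |ΔΔCt| = 5.48.

44.632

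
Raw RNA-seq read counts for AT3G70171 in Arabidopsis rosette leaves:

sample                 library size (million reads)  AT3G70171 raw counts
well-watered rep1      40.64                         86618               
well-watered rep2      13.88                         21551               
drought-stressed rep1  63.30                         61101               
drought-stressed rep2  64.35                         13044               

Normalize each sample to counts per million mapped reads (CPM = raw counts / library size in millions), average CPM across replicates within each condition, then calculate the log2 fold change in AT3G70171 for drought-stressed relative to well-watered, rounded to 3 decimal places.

-1.657

CPM(well-watered rep1) = 86618 / 40.64 = 2131.3484
CPM(well-watered rep2) = 21551 / 13.88 = 1552.6657
CPM(drought-stressed rep1) = 61101 / 63.30 = 965.2607
CPM(drought-stressed rep2) = 13044 / 64.35 = 202.7040
mean CPM(well-watered) = 1842.0071; mean CPM(drought-stressed) = 583.9823
Fold change = 583.9823 / 1842.0071 = 0.31704
log2(0.31704) = -1.6573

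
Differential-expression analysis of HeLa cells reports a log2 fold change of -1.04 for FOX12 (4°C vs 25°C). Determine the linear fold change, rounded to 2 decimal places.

0.49

Fold change = 2^(-1.04) = 0.486
That is, FOX12 drops to 48.6% of the 25°C level.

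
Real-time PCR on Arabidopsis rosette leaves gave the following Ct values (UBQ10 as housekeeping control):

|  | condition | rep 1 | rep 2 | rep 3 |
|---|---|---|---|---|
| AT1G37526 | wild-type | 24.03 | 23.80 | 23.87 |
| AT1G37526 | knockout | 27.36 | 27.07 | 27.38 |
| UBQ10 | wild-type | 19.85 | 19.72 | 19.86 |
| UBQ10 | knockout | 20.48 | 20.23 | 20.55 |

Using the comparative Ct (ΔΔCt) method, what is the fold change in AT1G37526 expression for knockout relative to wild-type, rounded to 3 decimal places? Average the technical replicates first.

0.148

Mean Ct: AT1G37526 wild-type 23.900; AT1G37526 knockout 27.270; UBQ10 wild-type 19.810; UBQ10 knockout 20.420
ΔCt(wild-type) = 23.900 − 19.810 = 4.090
ΔCt(knockout) = 27.270 − 20.420 = 6.850
ΔΔCt = 6.850 − 4.090 = 2.760
Fold change = 2^(−2.760) = 0.1476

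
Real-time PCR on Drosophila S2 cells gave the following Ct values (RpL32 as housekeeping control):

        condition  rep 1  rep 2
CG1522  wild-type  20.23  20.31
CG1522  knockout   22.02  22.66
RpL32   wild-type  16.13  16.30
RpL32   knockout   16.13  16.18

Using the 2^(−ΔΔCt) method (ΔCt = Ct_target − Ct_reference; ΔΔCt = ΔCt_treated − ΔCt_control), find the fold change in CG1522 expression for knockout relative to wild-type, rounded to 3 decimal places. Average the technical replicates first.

0.228

Mean Ct: CG1522 wild-type 20.270; CG1522 knockout 22.340; RpL32 wild-type 16.215; RpL32 knockout 16.155
ΔCt(wild-type) = 20.270 − 16.215 = 4.055
ΔCt(knockout) = 22.340 − 16.155 = 6.185
ΔΔCt = 6.185 − 4.055 = 2.130
Fold change = 2^(−2.130) = 0.2285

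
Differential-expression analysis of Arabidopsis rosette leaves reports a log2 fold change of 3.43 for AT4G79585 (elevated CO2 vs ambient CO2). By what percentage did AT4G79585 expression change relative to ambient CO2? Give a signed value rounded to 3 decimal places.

Fold change = 2^(3.43) = 10.7779
Percent change = (FC − 1) × 100% = (10.7779 − 1) × 100 = 977.787%

977.787%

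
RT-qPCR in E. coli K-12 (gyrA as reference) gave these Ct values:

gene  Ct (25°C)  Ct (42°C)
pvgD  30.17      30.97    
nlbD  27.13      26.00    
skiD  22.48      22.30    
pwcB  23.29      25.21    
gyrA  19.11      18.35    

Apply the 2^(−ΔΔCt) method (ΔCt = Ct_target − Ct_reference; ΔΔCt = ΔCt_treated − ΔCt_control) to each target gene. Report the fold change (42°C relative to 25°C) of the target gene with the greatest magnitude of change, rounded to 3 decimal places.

0.156

pvgD: ΔΔCt = (30.97−18.35) − (30.17−19.11) = 12.62 − 11.06 = 1.56; fold change = 2^-1.56 = 0.339
nlbD: ΔΔCt = (26.00−18.35) − (27.13−19.11) = 7.65 − 8.02 = -0.37; fold change = 2^0.37 = 1.292
skiD: ΔΔCt = (22.30−18.35) − (22.48−19.11) = 3.95 − 3.37 = 0.58; fold change = 2^-0.58 = 0.669
pwcB: ΔΔCt = (25.21−18.35) − (23.29−19.11) = 6.86 − 4.18 = 2.68; fold change = 2^-2.68 = 0.156
pwcB has the largest |ΔΔCt| = 2.68.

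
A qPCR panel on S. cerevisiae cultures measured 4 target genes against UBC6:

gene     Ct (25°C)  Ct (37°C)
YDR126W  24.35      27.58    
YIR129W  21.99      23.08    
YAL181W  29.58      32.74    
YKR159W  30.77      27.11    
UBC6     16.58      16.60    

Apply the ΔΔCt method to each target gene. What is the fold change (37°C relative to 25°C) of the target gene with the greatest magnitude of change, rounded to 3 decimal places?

YDR126W: ΔΔCt = (27.58−16.60) − (24.35−16.58) = 10.98 − 7.77 = 3.21; fold change = 2^-3.21 = 0.108
YIR129W: ΔΔCt = (23.08−16.60) − (21.99−16.58) = 6.48 − 5.41 = 1.07; fold change = 2^-1.07 = 0.476
YAL181W: ΔΔCt = (32.74−16.60) − (29.58−16.58) = 16.14 − 13.00 = 3.14; fold change = 2^-3.14 = 0.113
YKR159W: ΔΔCt = (27.11−16.60) − (30.77−16.58) = 10.51 − 14.19 = -3.68; fold change = 2^3.68 = 12.817
YKR159W has the largest |ΔΔCt| = 3.68.

12.817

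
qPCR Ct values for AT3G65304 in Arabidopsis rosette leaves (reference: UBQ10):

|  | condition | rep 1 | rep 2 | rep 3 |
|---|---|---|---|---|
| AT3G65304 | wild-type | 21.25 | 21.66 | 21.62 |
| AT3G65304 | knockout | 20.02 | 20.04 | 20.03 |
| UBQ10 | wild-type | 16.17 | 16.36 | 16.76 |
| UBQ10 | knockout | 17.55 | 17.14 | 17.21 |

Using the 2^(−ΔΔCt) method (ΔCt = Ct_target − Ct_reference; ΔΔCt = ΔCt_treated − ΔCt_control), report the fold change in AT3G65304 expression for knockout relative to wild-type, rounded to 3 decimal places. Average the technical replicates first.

Mean Ct: AT3G65304 wild-type 21.510; AT3G65304 knockout 20.030; UBQ10 wild-type 16.430; UBQ10 knockout 17.300
ΔCt(wild-type) = 21.510 − 16.430 = 5.080
ΔCt(knockout) = 20.030 − 17.300 = 2.730
ΔΔCt = 2.730 − 5.080 = -2.350
Fold change = 2^(−(-2.350)) = 2^2.350 = 5.0982

5.098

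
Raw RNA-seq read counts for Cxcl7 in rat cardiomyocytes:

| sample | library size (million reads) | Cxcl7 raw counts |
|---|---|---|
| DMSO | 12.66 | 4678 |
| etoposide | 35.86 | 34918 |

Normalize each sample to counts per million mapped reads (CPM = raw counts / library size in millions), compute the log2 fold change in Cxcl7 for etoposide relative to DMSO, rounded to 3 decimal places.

CPM(DMSO) = 4678 / 12.66 = 369.5103
CPM(etoposide) = 34918 / 35.86 = 973.7312
Fold change = 973.7312 / 369.5103 = 2.63519
log2(2.63519) = 1.3979

1.398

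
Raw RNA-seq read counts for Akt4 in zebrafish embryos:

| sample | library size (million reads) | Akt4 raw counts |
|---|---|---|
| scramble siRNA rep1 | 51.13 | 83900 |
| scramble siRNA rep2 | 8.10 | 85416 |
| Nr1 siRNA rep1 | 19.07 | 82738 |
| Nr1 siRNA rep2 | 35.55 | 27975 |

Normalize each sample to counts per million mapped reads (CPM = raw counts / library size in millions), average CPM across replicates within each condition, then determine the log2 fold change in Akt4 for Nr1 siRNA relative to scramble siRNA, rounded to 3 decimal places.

CPM(scramble siRNA rep1) = 83900 / 51.13 = 1640.9153
CPM(scramble siRNA rep2) = 85416 / 8.10 = 10545.1852
CPM(Nr1 siRNA rep1) = 82738 / 19.07 = 4338.6471
CPM(Nr1 siRNA rep2) = 27975 / 35.55 = 786.9198
mean CPM(scramble siRNA) = 6093.0502; mean CPM(Nr1 siRNA) = 2562.7835
Fold change = 2562.7835 / 6093.0502 = 0.42061
log2(0.42061) = -1.2495

-1.249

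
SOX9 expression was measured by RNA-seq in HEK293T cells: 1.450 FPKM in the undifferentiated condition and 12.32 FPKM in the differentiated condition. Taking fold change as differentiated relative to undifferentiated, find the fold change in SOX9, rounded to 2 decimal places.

Fold change = 12.32 / 1.450 = 8.497
SOX9 is upregulated.

8.50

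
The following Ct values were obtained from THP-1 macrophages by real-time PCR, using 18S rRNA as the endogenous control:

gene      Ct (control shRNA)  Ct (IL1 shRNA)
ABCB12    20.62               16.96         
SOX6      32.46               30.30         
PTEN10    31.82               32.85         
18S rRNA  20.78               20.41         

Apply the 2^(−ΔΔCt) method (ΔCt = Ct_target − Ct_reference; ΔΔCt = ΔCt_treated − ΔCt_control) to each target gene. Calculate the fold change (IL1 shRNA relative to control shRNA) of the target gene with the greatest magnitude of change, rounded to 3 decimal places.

ABCB12: ΔΔCt = (16.96−20.41) − (20.62−20.78) = -3.45 − (-0.16) = -3.29; fold change = 2^3.29 = 9.781
SOX6: ΔΔCt = (30.30−20.41) − (32.46−20.78) = 9.89 − 11.68 = -1.79; fold change = 2^1.79 = 3.458
PTEN10: ΔΔCt = (32.85−20.41) − (31.82−20.78) = 12.44 − 11.04 = 1.40; fold change = 2^-1.40 = 0.379
ABCB12 has the largest |ΔΔCt| = 3.29.

9.781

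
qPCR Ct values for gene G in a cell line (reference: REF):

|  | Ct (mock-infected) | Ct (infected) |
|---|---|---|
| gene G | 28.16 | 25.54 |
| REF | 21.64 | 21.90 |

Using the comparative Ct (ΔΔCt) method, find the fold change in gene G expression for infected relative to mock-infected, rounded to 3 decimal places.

7.362

ΔCt(mock-infected) = 28.160 − 21.640 = 6.520
ΔCt(infected) = 25.540 − 21.900 = 3.640
ΔΔCt = 3.640 − 6.520 = -2.880
Fold change = 2^(−(-2.880)) = 2^2.880 = 7.3615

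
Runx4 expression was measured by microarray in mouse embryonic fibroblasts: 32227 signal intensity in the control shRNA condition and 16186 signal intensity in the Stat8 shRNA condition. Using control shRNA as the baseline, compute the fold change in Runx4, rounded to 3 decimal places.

Fold change = 16186 / 32227 = 0.5022
Runx4 is downregulated.

0.502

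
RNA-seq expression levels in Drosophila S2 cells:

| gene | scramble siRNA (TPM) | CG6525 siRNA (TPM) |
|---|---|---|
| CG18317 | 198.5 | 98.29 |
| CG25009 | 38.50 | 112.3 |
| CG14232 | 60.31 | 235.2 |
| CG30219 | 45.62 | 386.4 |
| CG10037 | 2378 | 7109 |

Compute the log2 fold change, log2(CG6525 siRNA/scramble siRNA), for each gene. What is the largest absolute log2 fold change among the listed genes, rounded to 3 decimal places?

log2(98.29/198.5) = -1.014  (CG18317)
log2(112.3/38.50) = 1.544  (CG25009)
log2(235.2/60.31) = 1.963  (CG14232)
log2(386.4/45.62) = 3.082  (CG30219)
log2(7109/2378) = 1.580  (CG10037)
The largest magnitude belongs to CG30219.

3.082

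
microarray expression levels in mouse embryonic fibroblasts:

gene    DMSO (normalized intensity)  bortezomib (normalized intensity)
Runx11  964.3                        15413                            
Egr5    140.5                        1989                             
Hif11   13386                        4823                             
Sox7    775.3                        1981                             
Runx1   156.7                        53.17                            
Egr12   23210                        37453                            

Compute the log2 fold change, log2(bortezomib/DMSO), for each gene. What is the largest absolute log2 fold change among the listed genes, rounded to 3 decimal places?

3.999

log2(15413/964.3) = 3.999  (Runx11)
log2(1989/140.5) = 3.823  (Egr5)
log2(4823/13386) = -1.473  (Hif11)
log2(1981/775.3) = 1.353  (Sox7)
log2(53.17/156.7) = -1.559  (Runx1)
log2(37453/23210) = 0.690  (Egr12)
The largest magnitude belongs to Runx11.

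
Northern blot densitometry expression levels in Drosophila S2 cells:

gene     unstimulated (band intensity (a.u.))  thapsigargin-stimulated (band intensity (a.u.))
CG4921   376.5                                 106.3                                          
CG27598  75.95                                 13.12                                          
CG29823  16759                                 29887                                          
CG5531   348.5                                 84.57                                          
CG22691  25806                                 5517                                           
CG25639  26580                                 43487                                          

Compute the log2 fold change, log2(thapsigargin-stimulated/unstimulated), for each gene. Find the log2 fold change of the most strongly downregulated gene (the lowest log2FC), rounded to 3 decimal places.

-2.533

log2(106.3/376.5) = -1.825  (CG4921)
log2(13.12/75.95) = -2.533  (CG27598)
log2(29887/16759) = 0.835  (CG29823)
log2(84.57/348.5) = -2.043  (CG5531)
log2(5517/25806) = -2.226  (CG22691)
log2(43487/26580) = 0.710  (CG25639)
CG27598 is most strongly downregulated.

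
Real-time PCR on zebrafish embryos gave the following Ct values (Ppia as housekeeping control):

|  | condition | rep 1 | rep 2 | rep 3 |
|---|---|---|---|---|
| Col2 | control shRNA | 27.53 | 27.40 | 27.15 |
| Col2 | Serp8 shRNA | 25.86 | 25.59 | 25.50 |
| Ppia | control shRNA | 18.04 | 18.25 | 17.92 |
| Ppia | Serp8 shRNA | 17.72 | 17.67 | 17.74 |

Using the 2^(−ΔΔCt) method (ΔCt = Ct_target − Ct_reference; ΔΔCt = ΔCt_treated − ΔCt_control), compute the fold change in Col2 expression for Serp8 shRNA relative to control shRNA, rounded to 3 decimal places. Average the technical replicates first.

2.549

Mean Ct: Col2 control shRNA 27.360; Col2 Serp8 shRNA 25.650; Ppia control shRNA 18.070; Ppia Serp8 shRNA 17.710
ΔCt(control shRNA) = 27.360 − 18.070 = 9.290
ΔCt(Serp8 shRNA) = 25.650 − 17.710 = 7.940
ΔΔCt = 7.940 − 9.290 = -1.350
Fold change = 2^(−(-1.350)) = 2^1.350 = 2.5491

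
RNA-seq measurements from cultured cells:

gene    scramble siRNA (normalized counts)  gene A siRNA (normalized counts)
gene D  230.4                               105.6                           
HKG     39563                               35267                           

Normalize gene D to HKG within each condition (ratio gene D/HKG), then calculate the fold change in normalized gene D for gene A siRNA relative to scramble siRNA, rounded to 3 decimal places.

0.514

gene D/HKG (scramble siRNA) = 230.4 / 39563 = 0.0058236
gene D/HKG (gene A siRNA) = 105.6 / 35267 = 0.0029943
Fold change = 0.0029943 / 0.0058236 = 0.5142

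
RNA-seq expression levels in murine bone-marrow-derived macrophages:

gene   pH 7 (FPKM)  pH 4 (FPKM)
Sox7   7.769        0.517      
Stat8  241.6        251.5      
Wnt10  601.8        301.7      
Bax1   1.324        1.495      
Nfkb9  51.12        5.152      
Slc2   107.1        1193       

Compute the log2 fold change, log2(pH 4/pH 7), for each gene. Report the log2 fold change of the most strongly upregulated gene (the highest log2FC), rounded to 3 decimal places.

3.478

log2(0.517/7.769) = -3.909  (Sox7)
log2(251.5/241.6) = 0.058  (Stat8)
log2(301.7/601.8) = -0.996  (Wnt10)
log2(1.495/1.324) = 0.175  (Bax1)
log2(5.152/51.12) = -3.311  (Nfkb9)
log2(1193/107.1) = 3.478  (Slc2)
Slc2 is most strongly upregulated.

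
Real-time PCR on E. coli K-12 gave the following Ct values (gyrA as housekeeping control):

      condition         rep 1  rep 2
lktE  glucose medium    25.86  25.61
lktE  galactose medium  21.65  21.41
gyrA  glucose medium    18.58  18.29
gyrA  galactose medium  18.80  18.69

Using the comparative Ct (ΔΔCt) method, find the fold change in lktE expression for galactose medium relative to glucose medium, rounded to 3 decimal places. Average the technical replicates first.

22.864

Mean Ct: lktE glucose medium 25.735; lktE galactose medium 21.530; gyrA glucose medium 18.435; gyrA galactose medium 18.745
ΔCt(glucose medium) = 25.735 − 18.435 = 7.300
ΔCt(galactose medium) = 21.530 − 18.745 = 2.785
ΔΔCt = 2.785 − 7.300 = -4.515
Fold change = 2^(−(-4.515)) = 2^4.515 = 22.8639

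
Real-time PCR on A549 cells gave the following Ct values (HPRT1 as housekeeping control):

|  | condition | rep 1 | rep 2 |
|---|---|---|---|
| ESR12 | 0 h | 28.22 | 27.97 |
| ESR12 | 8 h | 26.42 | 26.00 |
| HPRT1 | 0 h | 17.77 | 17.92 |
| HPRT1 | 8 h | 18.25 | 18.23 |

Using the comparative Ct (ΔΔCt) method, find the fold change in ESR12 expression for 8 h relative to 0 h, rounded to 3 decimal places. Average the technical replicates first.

Mean Ct: ESR12 0 h 28.095; ESR12 8 h 26.210; HPRT1 0 h 17.845; HPRT1 8 h 18.240
ΔCt(0 h) = 28.095 − 17.845 = 10.250
ΔCt(8 h) = 26.210 − 18.240 = 7.970
ΔΔCt = 7.970 − 10.250 = -2.280
Fold change = 2^(−(-2.280)) = 2^2.280 = 4.8568

4.857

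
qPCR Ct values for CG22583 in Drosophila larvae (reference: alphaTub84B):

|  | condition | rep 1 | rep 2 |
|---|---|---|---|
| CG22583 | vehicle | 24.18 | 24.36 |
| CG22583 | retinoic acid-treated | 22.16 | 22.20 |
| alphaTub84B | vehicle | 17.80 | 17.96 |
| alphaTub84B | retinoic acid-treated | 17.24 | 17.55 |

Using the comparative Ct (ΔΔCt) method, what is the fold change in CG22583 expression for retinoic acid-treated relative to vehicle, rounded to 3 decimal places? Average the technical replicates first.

3.042

Mean Ct: CG22583 vehicle 24.270; CG22583 retinoic acid-treated 22.180; alphaTub84B vehicle 17.880; alphaTub84B retinoic acid-treated 17.395
ΔCt(vehicle) = 24.270 − 17.880 = 6.390
ΔCt(retinoic acid-treated) = 22.180 − 17.395 = 4.785
ΔΔCt = 4.785 − 6.390 = -1.605
Fold change = 2^(−(-1.605)) = 2^1.605 = 3.0420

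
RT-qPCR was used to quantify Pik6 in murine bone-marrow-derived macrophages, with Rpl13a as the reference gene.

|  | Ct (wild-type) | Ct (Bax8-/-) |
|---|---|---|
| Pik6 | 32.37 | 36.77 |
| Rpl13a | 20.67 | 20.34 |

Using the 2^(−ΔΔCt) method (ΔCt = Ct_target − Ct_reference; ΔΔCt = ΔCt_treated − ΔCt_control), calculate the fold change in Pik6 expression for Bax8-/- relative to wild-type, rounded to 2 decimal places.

0.04

ΔCt(wild-type) = 32.370 − 20.670 = 11.700
ΔCt(Bax8-/-) = 36.770 − 20.340 = 16.430
ΔΔCt = 16.430 − 11.700 = 4.730
Fold change = 2^(−4.730) = 0.038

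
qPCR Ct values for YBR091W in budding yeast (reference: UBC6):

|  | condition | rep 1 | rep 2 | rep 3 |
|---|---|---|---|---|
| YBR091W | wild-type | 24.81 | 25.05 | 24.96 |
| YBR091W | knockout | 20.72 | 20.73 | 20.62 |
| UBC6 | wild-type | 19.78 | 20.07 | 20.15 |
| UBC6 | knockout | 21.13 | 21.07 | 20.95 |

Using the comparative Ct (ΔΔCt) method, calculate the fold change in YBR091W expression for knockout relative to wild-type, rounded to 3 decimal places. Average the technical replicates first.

Mean Ct: YBR091W wild-type 24.940; YBR091W knockout 20.690; UBC6 wild-type 20.000; UBC6 knockout 21.050
ΔCt(wild-type) = 24.940 − 20.000 = 4.940
ΔCt(knockout) = 20.690 − 21.050 = -0.360
ΔΔCt = -0.360 − 4.940 = -5.300
Fold change = 2^(−(-5.300)) = 2^5.300 = 39.3966

39.397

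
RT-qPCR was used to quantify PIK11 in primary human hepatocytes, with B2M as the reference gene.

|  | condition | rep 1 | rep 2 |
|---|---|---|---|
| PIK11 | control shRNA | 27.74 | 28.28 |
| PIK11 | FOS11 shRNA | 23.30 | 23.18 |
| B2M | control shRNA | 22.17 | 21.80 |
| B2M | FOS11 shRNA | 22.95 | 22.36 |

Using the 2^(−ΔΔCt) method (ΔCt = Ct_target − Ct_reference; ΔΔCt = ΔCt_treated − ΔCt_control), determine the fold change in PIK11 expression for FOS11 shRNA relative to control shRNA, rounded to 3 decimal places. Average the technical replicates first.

Mean Ct: PIK11 control shRNA 28.010; PIK11 FOS11 shRNA 23.240; B2M control shRNA 21.985; B2M FOS11 shRNA 22.655
ΔCt(control shRNA) = 28.010 − 21.985 = 6.025
ΔCt(FOS11 shRNA) = 23.240 − 22.655 = 0.585
ΔΔCt = 0.585 − 6.025 = -5.440
Fold change = 2^(−(-5.440)) = 2^5.440 = 43.4113

43.411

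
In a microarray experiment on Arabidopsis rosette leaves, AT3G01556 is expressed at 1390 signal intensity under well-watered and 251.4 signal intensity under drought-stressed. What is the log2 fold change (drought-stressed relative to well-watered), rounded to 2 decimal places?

Fold change = 251.4 / 1390 = 0.1809
log2(0.1809) = -2.467

-2.47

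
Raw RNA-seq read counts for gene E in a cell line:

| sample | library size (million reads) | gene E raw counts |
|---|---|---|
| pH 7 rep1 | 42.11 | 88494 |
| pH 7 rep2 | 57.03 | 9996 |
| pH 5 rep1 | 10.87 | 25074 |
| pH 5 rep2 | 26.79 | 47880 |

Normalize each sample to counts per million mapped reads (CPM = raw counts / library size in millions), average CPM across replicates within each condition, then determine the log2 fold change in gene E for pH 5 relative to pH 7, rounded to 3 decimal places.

0.847

CPM(pH 7 rep1) = 88494 / 42.11 = 2101.4961
CPM(pH 7 rep2) = 9996 / 57.03 = 175.2762
CPM(pH 5 rep1) = 25074 / 10.87 = 2306.7157
CPM(pH 5 rep2) = 47880 / 26.79 = 1787.2340
mean CPM(pH 7) = 1138.3861; mean CPM(pH 5) = 2046.9749
Fold change = 2046.9749 / 1138.3861 = 1.79814
log2(1.79814) = 0.8465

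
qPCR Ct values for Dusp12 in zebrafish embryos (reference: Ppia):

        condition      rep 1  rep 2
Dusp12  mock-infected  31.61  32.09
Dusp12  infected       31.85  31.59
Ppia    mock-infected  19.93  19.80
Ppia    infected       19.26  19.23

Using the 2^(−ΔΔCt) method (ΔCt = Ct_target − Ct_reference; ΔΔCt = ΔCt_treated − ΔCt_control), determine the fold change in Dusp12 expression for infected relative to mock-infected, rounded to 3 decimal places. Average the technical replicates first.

Mean Ct: Dusp12 mock-infected 31.850; Dusp12 infected 31.720; Ppia mock-infected 19.865; Ppia infected 19.245
ΔCt(mock-infected) = 31.850 − 19.865 = 11.985
ΔCt(infected) = 31.720 − 19.245 = 12.475
ΔΔCt = 12.475 − 11.985 = 0.490
Fold change = 2^(−0.490) = 0.7120

0.712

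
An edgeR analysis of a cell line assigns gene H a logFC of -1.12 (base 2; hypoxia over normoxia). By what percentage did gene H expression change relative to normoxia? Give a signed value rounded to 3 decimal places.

Fold change = 2^(-1.12) = 0.4601
Percent change = (FC − 1) × 100% = (0.4601 − 1) × 100 = -53.991%

-53.991%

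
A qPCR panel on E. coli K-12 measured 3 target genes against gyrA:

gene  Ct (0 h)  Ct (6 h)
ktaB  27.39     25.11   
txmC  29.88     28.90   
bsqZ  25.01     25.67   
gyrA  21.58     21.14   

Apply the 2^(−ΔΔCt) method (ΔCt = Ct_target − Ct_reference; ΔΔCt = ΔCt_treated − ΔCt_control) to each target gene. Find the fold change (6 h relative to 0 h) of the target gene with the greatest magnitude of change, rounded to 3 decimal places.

ktaB: ΔΔCt = (25.11−21.14) − (27.39−21.58) = 3.97 − 5.81 = -1.84; fold change = 2^1.84 = 3.580
txmC: ΔΔCt = (28.90−21.14) − (29.88−21.58) = 7.76 − 8.30 = -0.54; fold change = 2^0.54 = 1.454
bsqZ: ΔΔCt = (25.67−21.14) − (25.01−21.58) = 4.53 − 3.43 = 1.10; fold change = 2^-1.10 = 0.467
ktaB has the largest |ΔΔCt| = 1.84.

3.580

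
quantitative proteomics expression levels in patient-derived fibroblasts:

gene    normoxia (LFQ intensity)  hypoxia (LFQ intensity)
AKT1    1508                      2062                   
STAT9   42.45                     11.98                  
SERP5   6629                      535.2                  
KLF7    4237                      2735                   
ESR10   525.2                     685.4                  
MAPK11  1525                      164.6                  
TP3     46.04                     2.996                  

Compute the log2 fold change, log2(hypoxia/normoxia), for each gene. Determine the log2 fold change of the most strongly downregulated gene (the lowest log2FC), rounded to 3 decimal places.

-3.942

log2(2062/1508) = 0.451  (AKT1)
log2(11.98/42.45) = -1.825  (STAT9)
log2(535.2/6629) = -3.631  (SERP5)
log2(2735/4237) = -0.632  (KLF7)
log2(685.4/525.2) = 0.384  (ESR10)
log2(164.6/1525) = -3.212  (MAPK11)
log2(2.996/46.04) = -3.942  (TP3)
TP3 is most strongly downregulated.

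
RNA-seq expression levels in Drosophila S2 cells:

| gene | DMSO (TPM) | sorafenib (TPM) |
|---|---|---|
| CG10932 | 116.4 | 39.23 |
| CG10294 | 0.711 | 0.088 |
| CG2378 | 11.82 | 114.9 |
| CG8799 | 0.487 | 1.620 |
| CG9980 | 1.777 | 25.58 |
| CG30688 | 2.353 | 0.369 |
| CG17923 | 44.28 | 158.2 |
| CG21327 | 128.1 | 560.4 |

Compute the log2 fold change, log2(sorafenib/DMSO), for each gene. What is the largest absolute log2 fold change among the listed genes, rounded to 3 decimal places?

log2(39.23/116.4) = -1.569  (CG10932)
log2(0.088/0.711) = -3.014  (CG10294)
log2(114.9/11.82) = 3.281  (CG2378)
log2(1.620/0.487) = 1.734  (CG8799)
log2(25.58/1.777) = 3.848  (CG9980)
log2(0.369/2.353) = -2.673  (CG30688)
log2(158.2/44.28) = 1.837  (CG17923)
log2(560.4/128.1) = 2.129  (CG21327)
The largest magnitude belongs to CG9980.

3.848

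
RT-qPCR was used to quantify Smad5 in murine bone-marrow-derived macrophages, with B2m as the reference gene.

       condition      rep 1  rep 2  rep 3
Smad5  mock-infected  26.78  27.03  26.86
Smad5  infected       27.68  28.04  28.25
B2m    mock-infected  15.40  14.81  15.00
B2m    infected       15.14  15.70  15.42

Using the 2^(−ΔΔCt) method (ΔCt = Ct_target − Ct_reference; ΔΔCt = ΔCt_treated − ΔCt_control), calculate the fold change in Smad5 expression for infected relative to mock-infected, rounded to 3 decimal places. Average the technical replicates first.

0.595

Mean Ct: Smad5 mock-infected 26.890; Smad5 infected 27.990; B2m mock-infected 15.070; B2m infected 15.420
ΔCt(mock-infected) = 26.890 − 15.070 = 11.820
ΔCt(infected) = 27.990 − 15.420 = 12.570
ΔΔCt = 12.570 − 11.820 = 0.750
Fold change = 2^(−0.750) = 0.5946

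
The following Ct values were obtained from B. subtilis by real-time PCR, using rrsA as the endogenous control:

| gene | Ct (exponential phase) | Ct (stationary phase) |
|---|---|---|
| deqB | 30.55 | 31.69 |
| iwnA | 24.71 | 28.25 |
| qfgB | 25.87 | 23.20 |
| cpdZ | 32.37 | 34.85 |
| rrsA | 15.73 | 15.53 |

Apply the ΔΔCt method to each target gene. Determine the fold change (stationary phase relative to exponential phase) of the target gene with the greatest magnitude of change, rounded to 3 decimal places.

0.075

deqB: ΔΔCt = (31.69−15.53) − (30.55−15.73) = 16.16 − 14.82 = 1.34; fold change = 2^-1.34 = 0.395
iwnA: ΔΔCt = (28.25−15.53) − (24.71−15.73) = 12.72 − 8.98 = 3.74; fold change = 2^-3.74 = 0.075
qfgB: ΔΔCt = (23.20−15.53) − (25.87−15.73) = 7.67 − 10.14 = -2.47; fold change = 2^2.47 = 5.540
cpdZ: ΔΔCt = (34.85−15.53) − (32.37−15.73) = 19.32 − 16.64 = 2.68; fold change = 2^-2.68 = 0.156
iwnA has the largest |ΔΔCt| = 3.74.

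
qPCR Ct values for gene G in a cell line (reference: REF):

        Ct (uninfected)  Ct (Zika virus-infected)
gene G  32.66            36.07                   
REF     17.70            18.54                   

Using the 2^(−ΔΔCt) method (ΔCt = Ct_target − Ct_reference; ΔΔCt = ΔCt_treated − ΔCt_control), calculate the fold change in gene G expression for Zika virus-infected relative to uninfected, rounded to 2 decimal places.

0.17

ΔCt(uninfected) = 32.660 − 17.700 = 14.960
ΔCt(Zika virus-infected) = 36.070 − 18.540 = 17.530
ΔΔCt = 17.530 − 14.960 = 2.570
Fold change = 2^(−2.570) = 0.168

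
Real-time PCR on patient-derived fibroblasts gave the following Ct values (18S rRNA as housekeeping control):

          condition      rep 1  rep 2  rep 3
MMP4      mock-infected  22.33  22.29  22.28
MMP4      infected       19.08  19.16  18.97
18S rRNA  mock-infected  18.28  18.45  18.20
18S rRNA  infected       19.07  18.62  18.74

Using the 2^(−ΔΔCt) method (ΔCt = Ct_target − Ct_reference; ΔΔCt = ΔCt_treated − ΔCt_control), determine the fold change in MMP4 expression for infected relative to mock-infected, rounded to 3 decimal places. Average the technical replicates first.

Mean Ct: MMP4 mock-infected 22.300; MMP4 infected 19.070; 18S rRNA mock-infected 18.310; 18S rRNA infected 18.810
ΔCt(mock-infected) = 22.300 − 18.310 = 3.990
ΔCt(infected) = 19.070 − 18.810 = 0.260
ΔΔCt = 0.260 − 3.990 = -3.730
Fold change = 2^(−(-3.730)) = 2^3.730 = 13.2691

13.269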